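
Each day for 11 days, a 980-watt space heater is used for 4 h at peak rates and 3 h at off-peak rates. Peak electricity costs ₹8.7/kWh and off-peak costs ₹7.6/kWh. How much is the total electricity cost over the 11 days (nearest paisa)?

₹620.93

Peak energy = 0.98 kW × 4 h × 11 = 43.12 kWh
Off-peak energy = 0.98 kW × 3 h × 11 = 32.34 kWh
Cost = 43.12 × ₹8.7 + 32.34 × ₹7.6 = ₹375.144 + ₹245.784 = ₹620.93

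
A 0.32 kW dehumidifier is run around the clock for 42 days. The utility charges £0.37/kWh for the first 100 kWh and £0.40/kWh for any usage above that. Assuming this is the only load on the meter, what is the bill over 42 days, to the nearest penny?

Runtime = 24 h × 42 = 1008 h
Energy = 0.32 kW × 1008 h = 322.56 kWh
Tier 1 (0–100 kWh): 100 × £0.37 = £37
Above 100 kWh: 222.56 × £0.40 = £89.024
Bill = £126.02

£126.02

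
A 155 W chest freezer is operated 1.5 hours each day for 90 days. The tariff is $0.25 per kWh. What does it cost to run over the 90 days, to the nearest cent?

Runtime = 1.5 h/day × 90 days = 135 h
Energy = 0.155 kW × 135 h = 20.925 kWh
Cost = 20.925 kWh × $0.25/kWh = $5.23

$5.23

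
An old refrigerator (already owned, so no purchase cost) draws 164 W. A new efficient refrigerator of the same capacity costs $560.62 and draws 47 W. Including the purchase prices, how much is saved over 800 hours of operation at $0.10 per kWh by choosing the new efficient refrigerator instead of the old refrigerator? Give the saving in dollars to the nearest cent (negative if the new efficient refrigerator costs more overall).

-$551.26

old refrigerator: $0.00 + (164/1000) kW × 800 h × $0.10 = $0.00 + $13.12 = $13.12
new efficient refrigerator: $560.62 + (47/1000) kW × 800 h × $0.10 = $560.62 + $3.76 = $564.38
Saving = $13.12 − $564.38 = −$551.26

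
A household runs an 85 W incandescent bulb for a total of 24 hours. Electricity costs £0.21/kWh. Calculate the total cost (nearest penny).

Energy = 0.085 kW × 24 h = 2.04 kWh
Cost = 2.04 kWh × £0.21/kWh = £0.43

£0.43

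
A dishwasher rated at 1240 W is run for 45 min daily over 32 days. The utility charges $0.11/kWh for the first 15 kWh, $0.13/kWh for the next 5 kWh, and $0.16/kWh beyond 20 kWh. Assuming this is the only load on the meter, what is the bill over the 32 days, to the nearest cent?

Runtime = 45 min × 32 = 1440 min = 24 h
Energy = 1.24 kW × 24 h = 29.76 kWh
Tier 1 (0–15 kWh): 15 × $0.11 = $1.65
Tier 2 (15–20 kWh): 5 × $0.13 = $0.65
Above 20 kWh: 9.76 × $0.16 = $1.5616
Bill = $3.86

$3.86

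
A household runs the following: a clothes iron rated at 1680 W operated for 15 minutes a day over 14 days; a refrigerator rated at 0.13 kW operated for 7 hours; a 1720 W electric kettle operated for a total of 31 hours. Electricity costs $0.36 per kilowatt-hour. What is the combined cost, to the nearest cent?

$21.64

clothes iron: Runtime = 15 min × 14 = 210 min = 3.5 h
clothes iron: 1.68 kW × 3.5 h = 5.88 kWh
refrigerator: 0.13 kW × 7 h = 0.91 kWh
electric kettle: 1.72 kW × 31 h = 53.32 kWh
Total energy = 60.11 kWh
Cost = 60.11 × $0.36 = $21.64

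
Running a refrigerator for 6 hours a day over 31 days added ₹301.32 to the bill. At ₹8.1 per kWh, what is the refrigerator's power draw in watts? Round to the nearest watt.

Energy = ₹301.32 ÷ ₹8.1/kWh = 37.2 kWh
Runtime = 6 h/day × 31 days = 186 h
Power = 37.2 kWh ÷ 186 h = 0.2 kW = 200 W

200 W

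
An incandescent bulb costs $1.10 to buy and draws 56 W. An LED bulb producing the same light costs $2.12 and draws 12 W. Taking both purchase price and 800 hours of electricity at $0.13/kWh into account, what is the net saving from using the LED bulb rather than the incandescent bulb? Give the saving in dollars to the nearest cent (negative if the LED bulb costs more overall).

incandescent bulb: $1.10 + (56/1000) kW × 800 h × $0.13 = $1.10 + $5.824 = $6.924
LED bulb: $2.12 + (12/1000) kW × 800 h × $0.13 = $2.12 + $1.248 = $3.368
Saving = $6.924 − $3.368 = $3.556 → $3.56

$3.56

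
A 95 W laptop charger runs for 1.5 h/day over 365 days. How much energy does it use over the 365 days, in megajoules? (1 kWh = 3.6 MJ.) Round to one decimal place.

187.2 MJ

Runtime = 1.5 h/day × 365 days = 547.5 h
Energy = 0.095 kW × 547.5 h = 52.0125 kWh
= 52.0125 × 3.6 MJ = 187.2 MJ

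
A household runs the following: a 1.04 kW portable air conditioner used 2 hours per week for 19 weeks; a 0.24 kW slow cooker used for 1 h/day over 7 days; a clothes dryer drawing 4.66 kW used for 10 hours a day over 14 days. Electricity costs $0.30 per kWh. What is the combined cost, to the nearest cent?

$208.08

portable air conditioner: Runtime = 2 h/week × 19 weeks = 38 h
portable air conditioner: 1.04 kW × 38 h = 39.52 kWh
slow cooker: Runtime = 1 h/day × 7 days = 7 h
slow cooker: 0.24 kW × 7 h = 1.68 kWh
clothes dryer: Runtime = 10 h/day × 14 days = 140 h
clothes dryer: 4.66 kW × 140 h = 652.4 kWh
Total energy = 693.6 kWh
Cost = 693.6 × $0.30 = $208.08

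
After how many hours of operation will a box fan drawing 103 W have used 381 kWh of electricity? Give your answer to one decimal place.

Hours = 381 kWh ÷ 0.103 kW = 3699.0 h

3699.0 h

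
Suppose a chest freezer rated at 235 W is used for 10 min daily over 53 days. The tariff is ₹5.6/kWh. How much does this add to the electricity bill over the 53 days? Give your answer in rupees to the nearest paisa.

₹11.62

Runtime = 10 min × 53 = 530 min = 8.833333… h
Energy = 0.235 kW × 8.833333… h = 2.075833… kWh
Cost = 2.075833… kWh × ₹5.6/kWh = ₹11.62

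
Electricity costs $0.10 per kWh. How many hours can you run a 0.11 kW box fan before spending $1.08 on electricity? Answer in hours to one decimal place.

Energy available = $1.08 ÷ $0.10/kWh = 10.8 kWh
Hours = 10.8 kWh ÷ 0.11 kW = 98.2 h

98.2 h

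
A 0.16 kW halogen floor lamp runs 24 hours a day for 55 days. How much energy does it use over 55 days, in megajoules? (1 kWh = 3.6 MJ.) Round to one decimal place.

Runtime = 24 h × 55 = 1320 h
Energy = 0.16 kW × 1320 h = 211.2 kWh
= 211.2 × 3.6 MJ = 760.3 MJ

760.3 MJ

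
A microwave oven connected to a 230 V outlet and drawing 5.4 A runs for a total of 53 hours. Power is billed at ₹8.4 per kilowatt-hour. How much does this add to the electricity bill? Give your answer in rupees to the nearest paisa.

₹552.94

Power = 5.4 A × 230 V = 1242 W = 1.242 kW
Energy = 1.242 kW × 53 h = 65.826 kWh
Cost = 65.826 kWh × ₹8.4/kWh = ₹552.94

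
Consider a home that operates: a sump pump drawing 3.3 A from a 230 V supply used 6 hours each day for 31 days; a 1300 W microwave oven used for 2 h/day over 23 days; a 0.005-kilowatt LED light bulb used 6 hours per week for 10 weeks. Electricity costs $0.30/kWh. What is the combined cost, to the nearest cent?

sump pump: Power = 3.3 A × 230 V = 759 W = 0.759 kW
sump pump: Runtime = 6 h/day × 31 days = 186 h
sump pump: 0.759 kW × 186 h = 141.174 kWh
microwave oven: Runtime = 2 h/day × 23 days = 46 h
microwave oven: 1.3 kW × 46 h = 59.8 kWh
LED light bulb: Runtime = 6 h/week × 10 weeks = 60 h
LED light bulb: 0.005 kW × 60 h = 0.3 kWh
Total energy = 201.274 kWh
Cost = 201.274 × $0.30 = $60.38

$60.38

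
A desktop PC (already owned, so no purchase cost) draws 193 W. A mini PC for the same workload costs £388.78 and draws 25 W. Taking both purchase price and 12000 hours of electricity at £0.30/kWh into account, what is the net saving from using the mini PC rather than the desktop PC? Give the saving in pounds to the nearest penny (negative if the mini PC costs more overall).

£216.02

desktop PC: £0.00 + (193/1000) kW × 12000 h × £0.30 = £0.00 + £694.8 = £694.8
mini PC: £388.78 + (25/1000) kW × 12000 h × £0.30 = £388.78 + £90 = £478.78
Saving = £694.8 − £478.78 = £216.02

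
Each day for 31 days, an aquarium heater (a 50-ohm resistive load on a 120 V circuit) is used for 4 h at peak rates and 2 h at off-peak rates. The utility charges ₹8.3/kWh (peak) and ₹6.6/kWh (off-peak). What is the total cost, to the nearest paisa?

Power = V²/R = 120²/50 = 288 W = 0.288 kW
Peak energy = 0.288 kW × 4 h × 31 = 35.712 kWh
Off-peak energy = 0.288 kW × 2 h × 31 = 17.856 kWh
Cost = 35.712 × ₹8.3 + 17.856 × ₹6.6 = ₹296.4096 + ₹117.8496 = ₹414.26

₹414.26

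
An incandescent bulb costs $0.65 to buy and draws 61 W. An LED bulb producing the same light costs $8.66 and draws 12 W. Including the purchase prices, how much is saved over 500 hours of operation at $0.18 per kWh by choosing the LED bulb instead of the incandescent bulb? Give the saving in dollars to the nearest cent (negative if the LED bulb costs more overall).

incandescent bulb: $0.65 + (61/1000) kW × 500 h × $0.18 = $0.65 + $5.49 = $6.14
LED bulb: $8.66 + (12/1000) kW × 500 h × $0.18 = $8.66 + $1.08 = $9.74
Saving = $6.14 − $9.74 = −$3.6

-$3.60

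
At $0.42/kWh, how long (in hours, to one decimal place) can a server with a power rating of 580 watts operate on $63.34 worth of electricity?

Energy available = $63.34 ÷ $0.42/kWh = 150.8095 kWh
Hours = 150.8095 kWh ÷ 0.58 kW = 260.0 h

260.0 h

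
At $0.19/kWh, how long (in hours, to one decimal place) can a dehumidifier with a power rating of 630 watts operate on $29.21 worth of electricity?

244.0 h

Energy available = $29.21 ÷ $0.19/kWh = 153.7368 kWh
Hours = 153.7368 kWh ÷ 0.63 kW = 244.0 h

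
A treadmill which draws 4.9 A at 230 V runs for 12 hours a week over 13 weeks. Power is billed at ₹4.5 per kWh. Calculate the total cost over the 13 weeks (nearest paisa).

₹791.15

Power = 4.9 A × 230 V = 1127 W = 1.127 kW
Runtime = 12 h/week × 13 weeks = 156 h
Energy = 1.127 kW × 156 h = 175.812 kWh
Cost = 175.812 kWh × ₹4.5/kWh = ₹791.15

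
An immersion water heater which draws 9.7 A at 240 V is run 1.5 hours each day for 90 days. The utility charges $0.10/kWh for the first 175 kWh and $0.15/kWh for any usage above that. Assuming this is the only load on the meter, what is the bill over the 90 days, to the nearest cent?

Power = 9.7 A × 240 V = 2328 W = 2.328 kW
Runtime = 1.5 h/day × 90 days = 135 h
Energy = 2.328 kW × 135 h = 314.28 kWh
Tier 1 (0–175 kWh): 175 × $0.10 = $17.5
Above 175 kWh: 139.28 × $0.15 = $20.892
Bill = $38.39

$38.39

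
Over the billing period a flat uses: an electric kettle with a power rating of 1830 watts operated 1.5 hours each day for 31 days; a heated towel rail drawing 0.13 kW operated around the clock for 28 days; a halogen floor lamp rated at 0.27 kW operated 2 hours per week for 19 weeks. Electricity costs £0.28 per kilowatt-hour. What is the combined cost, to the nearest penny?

electric kettle: Runtime = 1.5 h/day × 31 days = 46.5 h
electric kettle: 1.83 kW × 46.5 h = 85.095 kWh
heated towel rail: Runtime = 24 h × 28 = 672 h
heated towel rail: 0.13 kW × 672 h = 87.36 kWh
halogen floor lamp: Runtime = 2 h/week × 19 weeks = 38 h
halogen floor lamp: 0.27 kW × 38 h = 10.26 kWh
Total energy = 182.715 kWh
Cost = 182.715 × £0.28 = £51.16

£51.16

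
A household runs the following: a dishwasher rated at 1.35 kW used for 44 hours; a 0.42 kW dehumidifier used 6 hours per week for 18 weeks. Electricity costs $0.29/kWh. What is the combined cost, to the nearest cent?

dishwasher: 1.35 kW × 44 h = 59.4 kWh
dehumidifier: Runtime = 6 h/week × 18 weeks = 108 h
dehumidifier: 0.42 kW × 108 h = 45.36 kWh
Total energy = 104.76 kWh
Cost = 104.76 × $0.29 = $30.38

$30.38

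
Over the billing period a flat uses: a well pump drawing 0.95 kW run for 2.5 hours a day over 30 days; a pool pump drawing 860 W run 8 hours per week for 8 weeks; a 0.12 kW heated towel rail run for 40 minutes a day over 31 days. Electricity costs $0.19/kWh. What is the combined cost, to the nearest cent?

well pump: Runtime = 2.5 h/day × 30 days = 75 h
well pump: 0.95 kW × 75 h = 71.25 kWh
pool pump: Runtime = 8 h/week × 8 weeks = 64 h
pool pump: 0.86 kW × 64 h = 55.04 kWh
heated towel rail: Runtime = 40 min × 31 = 1240 min = 20.666666… h
heated towel rail: 0.12 kW × 20.666666… h = 2.48 kWh
Total energy = 128.77 kWh
Cost = 128.77 × $0.19 = $24.47

$24.47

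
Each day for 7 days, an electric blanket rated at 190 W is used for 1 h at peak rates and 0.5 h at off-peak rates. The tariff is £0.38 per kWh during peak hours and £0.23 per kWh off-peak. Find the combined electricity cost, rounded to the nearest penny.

Peak energy = 0.19 kW × 1 h × 7 = 1.33 kWh
Off-peak energy = 0.19 kW × 0.5 h × 7 = 0.665 kWh
Cost = 1.33 × £0.38 + 0.665 × £0.23 = £0.5054 + £0.15295 = £0.66

£0.66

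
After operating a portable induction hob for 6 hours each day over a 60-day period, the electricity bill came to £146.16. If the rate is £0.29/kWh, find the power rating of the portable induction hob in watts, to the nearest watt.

1400 W

Energy = £146.16 ÷ £0.29/kWh = 504 kWh
Runtime = 6 h/day × 60 days = 360 h
Power = 504 kWh ÷ 360 h = 1.4 kW = 1400 W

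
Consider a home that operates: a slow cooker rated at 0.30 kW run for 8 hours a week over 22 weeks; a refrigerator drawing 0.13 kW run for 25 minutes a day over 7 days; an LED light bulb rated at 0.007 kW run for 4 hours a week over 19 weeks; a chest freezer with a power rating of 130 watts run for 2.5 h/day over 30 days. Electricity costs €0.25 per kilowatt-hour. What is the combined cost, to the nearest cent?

€15.87

slow cooker: Runtime = 8 h/week × 22 weeks = 176 h
slow cooker: 0.3 kW × 176 h = 52.8 kWh
refrigerator: Runtime = 25 min × 7 = 175 min = 2.916666… h
refrigerator: 0.13 kW × 2.916666… h = 0.379166… kWh
LED light bulb: Runtime = 4 h/week × 19 weeks = 76 h
LED light bulb: 0.007 kW × 76 h = 0.532 kWh
chest freezer: Runtime = 2.5 h/day × 30 days = 75 h
chest freezer: 0.13 kW × 75 h = 9.75 kWh
Total energy = 63.461166… kWh
Cost = 63.461166… × €0.25 = €15.87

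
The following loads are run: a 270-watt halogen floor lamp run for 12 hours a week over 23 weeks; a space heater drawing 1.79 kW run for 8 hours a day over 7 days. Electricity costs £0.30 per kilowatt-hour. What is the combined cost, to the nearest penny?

halogen floor lamp: Runtime = 12 h/week × 23 weeks = 276 h
halogen floor lamp: 0.27 kW × 276 h = 74.52 kWh
space heater: Runtime = 8 h/day × 7 days = 56 h
space heater: 1.79 kW × 56 h = 100.24 kWh
Total energy = 174.76 kWh
Cost = 174.76 × £0.30 = £52.43

£52.43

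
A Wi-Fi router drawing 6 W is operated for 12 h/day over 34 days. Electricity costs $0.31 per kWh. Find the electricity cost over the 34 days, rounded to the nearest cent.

$0.76

Runtime = 12 h/day × 34 days = 408 h
Energy = 0.006 kW × 408 h = 2.448 kWh
Cost = 2.448 kWh × $0.31/kWh = $0.76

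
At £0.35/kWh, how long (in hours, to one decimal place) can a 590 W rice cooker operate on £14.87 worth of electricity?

Energy available = £14.87 ÷ £0.35/kWh = 42.4857 kWh
Hours = 42.4857 kWh ÷ 0.59 kW = 72.0 h

72.0 h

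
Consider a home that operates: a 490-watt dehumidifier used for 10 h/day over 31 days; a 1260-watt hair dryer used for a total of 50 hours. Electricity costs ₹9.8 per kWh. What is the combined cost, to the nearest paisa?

dehumidifier: Runtime = 10 h/day × 31 days = 310 h
dehumidifier: 0.49 kW × 310 h = 151.9 kWh
hair dryer: 1.26 kW × 50 h = 63 kWh
Total energy = 214.9 kWh
Cost = 214.9 × ₹9.8 = ₹2106.02

₹2106.02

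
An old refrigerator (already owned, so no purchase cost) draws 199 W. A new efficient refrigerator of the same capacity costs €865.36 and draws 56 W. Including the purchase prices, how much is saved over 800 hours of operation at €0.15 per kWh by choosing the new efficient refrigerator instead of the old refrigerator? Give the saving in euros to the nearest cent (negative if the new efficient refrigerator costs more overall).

old refrigerator: €0.00 + (199/1000) kW × 800 h × €0.15 = €0.00 + €23.88 = €23.88
new efficient refrigerator: €865.36 + (56/1000) kW × 800 h × €0.15 = €865.36 + €6.72 = €872.08
Saving = €23.88 − €872.08 = −€848.2

-€848.20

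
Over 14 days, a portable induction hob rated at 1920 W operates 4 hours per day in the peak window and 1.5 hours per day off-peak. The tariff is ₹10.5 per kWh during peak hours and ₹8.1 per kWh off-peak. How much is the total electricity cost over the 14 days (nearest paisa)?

Peak energy = 1.92 kW × 4 h × 14 = 107.52 kWh
Off-peak energy = 1.92 kW × 1.5 h × 14 = 40.32 kWh
Cost = 107.52 × ₹10.5 + 40.32 × ₹8.1 = ₹1128.96 + ₹326.592 = ₹1455.55

₹1455.55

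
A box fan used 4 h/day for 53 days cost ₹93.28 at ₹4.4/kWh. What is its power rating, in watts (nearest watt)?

100 W

Energy = ₹93.28 ÷ ₹4.4/kWh = 21.2 kWh
Runtime = 4 h/day × 53 days = 212 h
Power = 21.2 kWh ÷ 212 h = 0.1 kW = 100 W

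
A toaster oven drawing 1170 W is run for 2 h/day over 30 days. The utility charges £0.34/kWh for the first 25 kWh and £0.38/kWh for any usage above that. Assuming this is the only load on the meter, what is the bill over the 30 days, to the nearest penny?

£25.68

Runtime = 2 h/day × 30 days = 60 h
Energy = 1.17 kW × 60 h = 70.2 kWh
Tier 1 (0–25 kWh): 25 × £0.34 = £8.5
Above 25 kWh: 45.2 × £0.38 = £17.176
Bill = £25.68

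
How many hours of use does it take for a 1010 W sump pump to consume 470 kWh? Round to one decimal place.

465.3 h

Hours = 470 kWh ÷ 1.01 kW = 465.3 h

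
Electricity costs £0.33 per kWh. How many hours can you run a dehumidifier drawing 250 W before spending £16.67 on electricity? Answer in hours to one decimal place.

Energy available = £16.67 ÷ £0.33/kWh = 50.5152 kWh
Hours = 50.5152 kWh ÷ 0.25 kW = 202.1 h

202.1 h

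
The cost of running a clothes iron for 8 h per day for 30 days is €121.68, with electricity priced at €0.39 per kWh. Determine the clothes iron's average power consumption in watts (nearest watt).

1300 W

Energy = €121.68 ÷ €0.39/kWh = 312 kWh
Runtime = 8 h/day × 30 days = 240 h
Power = 312 kWh ÷ 240 h = 1.3 kW = 1300 W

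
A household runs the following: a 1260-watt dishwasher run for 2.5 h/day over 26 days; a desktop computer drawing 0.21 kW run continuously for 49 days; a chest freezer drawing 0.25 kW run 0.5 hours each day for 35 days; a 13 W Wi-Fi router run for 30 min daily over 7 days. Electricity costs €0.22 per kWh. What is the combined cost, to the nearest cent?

dishwasher: Runtime = 2.5 h/day × 26 days = 65 h
dishwasher: 1.26 kW × 65 h = 81.9 kWh
desktop computer: Runtime = 24 h × 49 = 1176 h
desktop computer: 0.21 kW × 1176 h = 246.96 kWh
chest freezer: Runtime = 0.5 h/day × 35 days = 17.5 h
chest freezer: 0.25 kW × 17.5 h = 4.375 kWh
Wi-Fi router: Runtime = 30 min × 7 = 210 min = 3.5 h
Wi-Fi router: 0.013 kW × 3.5 h = 0.0455 kWh
Total energy = 333.2805 kWh
Cost = 333.2805 × €0.22 = €73.32

€73.32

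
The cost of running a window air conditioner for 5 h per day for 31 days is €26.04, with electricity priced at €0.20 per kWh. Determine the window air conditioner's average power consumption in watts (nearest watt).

840 W

Energy = €26.04 ÷ €0.20/kWh = 130.2 kWh
Runtime = 5 h/day × 31 days = 155 h
Power = 130.2 kWh ÷ 155 h = 0.84 kW = 840 W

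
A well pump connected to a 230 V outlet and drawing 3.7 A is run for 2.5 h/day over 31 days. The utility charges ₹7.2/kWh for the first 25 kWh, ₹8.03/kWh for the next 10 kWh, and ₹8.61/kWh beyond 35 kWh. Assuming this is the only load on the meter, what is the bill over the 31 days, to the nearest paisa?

Power = 3.7 A × 230 V = 851 W = 0.851 kW
Runtime = 2.5 h/day × 31 days = 77.5 h
Energy = 0.851 kW × 77.5 h = 65.9525 kWh
Tier 1 (0–25 kWh): 25 × ₹7.2 = ₹180
Tier 2 (25–35 kWh): 10 × ₹8.03 = ₹80.3
Above 35 kWh: 30.9525 × ₹8.61 = ₹266.501025
Bill = ₹526.80

₹526.80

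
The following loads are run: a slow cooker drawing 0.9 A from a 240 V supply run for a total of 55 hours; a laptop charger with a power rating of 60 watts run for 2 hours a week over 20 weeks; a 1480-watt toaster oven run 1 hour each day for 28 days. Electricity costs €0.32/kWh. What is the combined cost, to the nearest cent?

€17.83

slow cooker: Power = 0.9 A × 240 V = 216 W = 0.216 kW
slow cooker: 0.216 kW × 55 h = 11.88 kWh
laptop charger: Runtime = 2 h/week × 20 weeks = 40 h
laptop charger: 0.06 kW × 40 h = 2.4 kWh
toaster oven: Runtime = 1 h/day × 28 days = 28 h
toaster oven: 1.48 kW × 28 h = 41.44 kWh
Total energy = 55.72 kWh
Cost = 55.72 × €0.32 = €17.83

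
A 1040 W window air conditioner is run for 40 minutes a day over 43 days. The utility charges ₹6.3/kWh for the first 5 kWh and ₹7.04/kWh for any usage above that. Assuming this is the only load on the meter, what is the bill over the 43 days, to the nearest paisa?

₹206.19

Runtime = 40 min × 43 = 1720 min = 28.666666… h
Energy = 1.04 kW × 28.666666… h = 29.813333… kWh
Tier 1 (0–5 kWh): 5 × ₹6.3 = ₹31.5
Above 5 kWh: 24.813333… × ₹7.04 = ₹174.685866…
Bill = ₹206.19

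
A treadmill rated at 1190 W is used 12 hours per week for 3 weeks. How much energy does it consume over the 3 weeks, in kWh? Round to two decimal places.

42.84 kWh

Runtime = 12 h/week × 3 weeks = 36 h
Energy = 1.19 kW × 36 h = 42.84 kWh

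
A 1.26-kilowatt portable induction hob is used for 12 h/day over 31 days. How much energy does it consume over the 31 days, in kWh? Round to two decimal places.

468.72 kWh

Runtime = 12 h/day × 31 days = 372 h
Energy = 1.26 kW × 372 h = 468.72 kWh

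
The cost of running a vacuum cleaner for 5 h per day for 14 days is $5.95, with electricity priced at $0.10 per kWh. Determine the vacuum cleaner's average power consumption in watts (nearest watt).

850 W

Energy = $5.95 ÷ $0.10/kWh = 59.5 kWh
Runtime = 5 h/day × 14 days = 70 h
Power = 59.5 kWh ÷ 70 h = 0.85 kW = 850 W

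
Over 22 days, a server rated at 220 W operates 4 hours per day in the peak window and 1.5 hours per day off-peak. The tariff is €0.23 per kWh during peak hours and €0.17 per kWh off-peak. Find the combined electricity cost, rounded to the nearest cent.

Peak energy = 0.22 kW × 4 h × 22 = 19.36 kWh
Off-peak energy = 0.22 kW × 1.5 h × 22 = 7.26 kWh
Cost = 19.36 × €0.23 + 7.26 × €0.17 = €4.4528 + €1.2342 = €5.69

€5.69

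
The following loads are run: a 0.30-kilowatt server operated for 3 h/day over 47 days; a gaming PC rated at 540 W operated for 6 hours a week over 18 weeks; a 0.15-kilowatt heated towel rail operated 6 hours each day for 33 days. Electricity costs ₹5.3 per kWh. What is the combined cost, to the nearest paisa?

₹690.70

server: Runtime = 3 h/day × 47 days = 141 h
server: 0.3 kW × 141 h = 42.3 kWh
gaming PC: Runtime = 6 h/week × 18 weeks = 108 h
gaming PC: 0.54 kW × 108 h = 58.32 kWh
heated towel rail: Runtime = 6 h/day × 33 days = 198 h
heated towel rail: 0.15 kW × 198 h = 29.7 kWh
Total energy = 130.32 kWh
Cost = 130.32 × ₹5.3 = ₹690.70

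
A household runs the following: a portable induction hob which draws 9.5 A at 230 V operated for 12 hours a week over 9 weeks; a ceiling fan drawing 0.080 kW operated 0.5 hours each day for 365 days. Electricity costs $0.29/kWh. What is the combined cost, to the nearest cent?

portable induction hob: Power = 9.5 A × 230 V = 2185 W = 2.185 kW
portable induction hob: Runtime = 12 h/week × 9 weeks = 108 h
portable induction hob: 2.185 kW × 108 h = 235.98 kWh
ceiling fan: Runtime = 0.5 h/day × 365 days = 182.5 h
ceiling fan: 0.08 kW × 182.5 h = 14.6 kWh
Total energy = 250.58 kWh
Cost = 250.58 × $0.29 = $72.67

$72.67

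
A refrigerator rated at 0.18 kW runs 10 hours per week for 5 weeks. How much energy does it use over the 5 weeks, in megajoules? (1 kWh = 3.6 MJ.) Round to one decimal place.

32.4 MJ

Runtime = 10 h/week × 5 weeks = 50 h
Energy = 0.18 kW × 50 h = 9 kWh
= 9 × 3.6 MJ = 32.4 MJ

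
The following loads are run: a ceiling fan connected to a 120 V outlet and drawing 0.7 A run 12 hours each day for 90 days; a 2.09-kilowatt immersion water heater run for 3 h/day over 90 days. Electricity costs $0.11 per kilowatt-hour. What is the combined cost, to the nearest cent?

ceiling fan: Power = 0.7 A × 120 V = 84 W = 0.084 kW
ceiling fan: Runtime = 12 h/day × 90 days = 1080 h
ceiling fan: 0.084 kW × 1080 h = 90.72 kWh
immersion water heater: Runtime = 3 h/day × 90 days = 270 h
immersion water heater: 2.09 kW × 270 h = 564.3 kWh
Total energy = 655.02 kWh
Cost = 655.02 × $0.11 = $72.05

$72.05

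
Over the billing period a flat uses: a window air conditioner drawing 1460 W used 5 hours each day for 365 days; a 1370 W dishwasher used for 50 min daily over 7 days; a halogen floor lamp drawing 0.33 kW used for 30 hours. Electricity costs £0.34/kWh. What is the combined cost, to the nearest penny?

window air conditioner: Runtime = 5 h/day × 365 days = 1825 h
window air conditioner: 1.46 kW × 1825 h = 2664.5 kWh
dishwasher: Runtime = 50 min × 7 = 350 min = 5.833333… h
dishwasher: 1.37 kW × 5.833333… h = 7.991666… kWh
halogen floor lamp: 0.33 kW × 30 h = 9.9 kWh
Total energy = 2682.391666… kWh
Cost = 2682.391666… × £0.34 = £912.01

£912.01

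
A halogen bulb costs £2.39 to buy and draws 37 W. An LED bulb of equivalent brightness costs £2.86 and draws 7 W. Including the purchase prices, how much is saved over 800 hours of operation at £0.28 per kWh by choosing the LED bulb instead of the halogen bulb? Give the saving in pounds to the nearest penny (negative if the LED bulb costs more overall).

£6.25

halogen bulb: £2.39 + (37/1000) kW × 800 h × £0.28 = £2.39 + £8.288 = £10.678
LED bulb: £2.86 + (7/1000) kW × 800 h × £0.28 = £2.86 + £1.568 = £4.428
Saving = £10.678 − £4.428 = £6.25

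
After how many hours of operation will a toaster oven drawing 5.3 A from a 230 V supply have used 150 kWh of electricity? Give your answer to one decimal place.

Power = 5.3 A × 230 V = 1219 W = 1.219 kW
Hours = 150 kWh ÷ 1.219 kW = 123.1 h

123.1 h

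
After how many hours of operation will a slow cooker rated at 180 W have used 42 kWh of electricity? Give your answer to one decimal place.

Hours = 42 kWh ÷ 0.18 kW = 233.3 h

233.3 h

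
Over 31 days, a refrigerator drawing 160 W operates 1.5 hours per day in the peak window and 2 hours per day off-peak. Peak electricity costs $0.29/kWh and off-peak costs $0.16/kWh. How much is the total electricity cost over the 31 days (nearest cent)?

Peak energy = 0.16 kW × 1.5 h × 31 = 7.44 kWh
Off-peak energy = 0.16 kW × 2 h × 31 = 9.92 kWh
Cost = 7.44 × $0.29 + 9.92 × $0.16 = $2.1576 + $1.5872 = $3.74

$3.74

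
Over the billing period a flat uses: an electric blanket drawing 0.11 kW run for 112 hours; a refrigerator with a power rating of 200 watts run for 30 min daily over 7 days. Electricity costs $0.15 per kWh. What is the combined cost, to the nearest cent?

$1.95

electric blanket: 0.11 kW × 112 h = 12.32 kWh
refrigerator: Runtime = 30 min × 7 = 210 min = 3.5 h
refrigerator: 0.2 kW × 3.5 h = 0.7 kWh
Total energy = 13.02 kWh
Cost = 13.02 × $0.15 = $1.95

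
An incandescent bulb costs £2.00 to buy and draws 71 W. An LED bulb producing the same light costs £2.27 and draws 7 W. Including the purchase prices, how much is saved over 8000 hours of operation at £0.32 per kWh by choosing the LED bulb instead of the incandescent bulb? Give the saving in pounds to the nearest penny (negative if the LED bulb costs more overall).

£163.57

incandescent bulb: £2.00 + (71/1000) kW × 8000 h × £0.32 = £2.00 + £181.76 = £183.76
LED bulb: £2.27 + (7/1000) kW × 8000 h × £0.32 = £2.27 + £17.92 = £20.19
Saving = £183.76 − £20.19 = £163.57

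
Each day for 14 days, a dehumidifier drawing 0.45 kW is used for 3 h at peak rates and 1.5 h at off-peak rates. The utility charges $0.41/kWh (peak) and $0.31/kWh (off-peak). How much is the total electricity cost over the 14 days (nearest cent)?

$10.68

Peak energy = 0.45 kW × 3 h × 14 = 18.9 kWh
Off-peak energy = 0.45 kW × 1.5 h × 14 = 9.45 kWh
Cost = 18.9 × $0.41 + 9.45 × $0.31 = $7.749 + $2.9295 = $10.68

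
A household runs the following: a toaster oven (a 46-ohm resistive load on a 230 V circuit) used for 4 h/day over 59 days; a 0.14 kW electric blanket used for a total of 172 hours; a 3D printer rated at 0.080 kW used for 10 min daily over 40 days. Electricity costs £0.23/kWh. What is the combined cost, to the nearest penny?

toaster oven: Power = V²/R = 230²/46 = 1150 W = 1.15 kW
toaster oven: Runtime = 4 h/day × 59 days = 236 h
toaster oven: 1.15 kW × 236 h = 271.4 kWh
electric blanket: 0.14 kW × 172 h = 24.08 kWh
3D printer: Runtime = 10 min × 40 = 400 min = 6.666666… h
3D printer: 0.08 kW × 6.666666… h = 0.533333… kWh
Total energy = 296.013333… kWh
Cost = 296.013333… × £0.23 = £68.08

£68.08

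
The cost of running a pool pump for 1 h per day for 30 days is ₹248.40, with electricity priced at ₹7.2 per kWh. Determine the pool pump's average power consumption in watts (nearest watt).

1150 W

Energy = ₹248.40 ÷ ₹7.2/kWh = 34.5 kWh
Runtime = 1 h/day × 30 days = 30 h
Power = 34.5 kWh ÷ 30 h = 1.15 kW = 1150 W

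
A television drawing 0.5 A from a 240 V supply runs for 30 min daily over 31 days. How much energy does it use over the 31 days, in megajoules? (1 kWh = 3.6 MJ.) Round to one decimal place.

Power = 0.5 A × 240 V = 120 W = 0.12 kW
Runtime = 30 min × 31 = 930 min = 15.5 h
Energy = 0.12 kW × 15.5 h = 1.86 kWh
= 1.86 × 3.6 MJ = 6.7 MJ

6.7 MJ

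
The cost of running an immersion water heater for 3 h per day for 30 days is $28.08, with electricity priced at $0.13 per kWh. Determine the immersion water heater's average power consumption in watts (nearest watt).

2400 W

Energy = $28.08 ÷ $0.13/kWh = 216 kWh
Runtime = 3 h/day × 30 days = 90 h
Power = 216 kWh ÷ 90 h = 2.4 kW = 2400 W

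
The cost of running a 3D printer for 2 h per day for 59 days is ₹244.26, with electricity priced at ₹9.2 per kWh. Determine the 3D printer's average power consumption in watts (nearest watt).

Energy = ₹244.26 ÷ ₹9.2/kWh = 26.55 kWh
Runtime = 2 h/day × 59 days = 118 h
Power = 26.55 kWh ÷ 118 h = 0.225 kW = 225 W

225 W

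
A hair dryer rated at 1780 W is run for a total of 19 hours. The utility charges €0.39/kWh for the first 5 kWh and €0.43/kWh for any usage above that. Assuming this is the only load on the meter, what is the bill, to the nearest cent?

Energy = 1.78 kW × 19 h = 33.82 kWh
Tier 1 (0–5 kWh): 5 × €0.39 = €1.95
Above 5 kWh: 28.82 × €0.43 = €12.3926
Bill = €14.34

€14.34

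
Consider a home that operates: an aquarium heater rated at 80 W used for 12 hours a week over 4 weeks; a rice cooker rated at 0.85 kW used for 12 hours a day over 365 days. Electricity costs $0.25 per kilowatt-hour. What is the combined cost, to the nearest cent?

aquarium heater: Runtime = 12 h/week × 4 weeks = 48 h
aquarium heater: 0.08 kW × 48 h = 3.84 kWh
rice cooker: Runtime = 12 h/day × 365 days = 4380 h
rice cooker: 0.85 kW × 4380 h = 3723 kWh
Total energy = 3726.84 kWh
Cost = 3726.84 × $0.25 = $931.71

$931.71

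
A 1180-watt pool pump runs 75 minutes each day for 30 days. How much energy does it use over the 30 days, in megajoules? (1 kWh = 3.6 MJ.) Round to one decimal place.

Runtime = 75 min × 30 = 2250 min = 37.5 h
Energy = 1.18 kW × 37.5 h = 44.25 kWh
= 44.25 × 3.6 MJ = 159.3 MJ

159.3 MJ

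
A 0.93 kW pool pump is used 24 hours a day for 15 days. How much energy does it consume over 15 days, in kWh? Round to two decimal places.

Runtime = 24 h × 15 = 360 h
Energy = 0.93 kW × 360 h = 334.8 kWh

334.80 kWh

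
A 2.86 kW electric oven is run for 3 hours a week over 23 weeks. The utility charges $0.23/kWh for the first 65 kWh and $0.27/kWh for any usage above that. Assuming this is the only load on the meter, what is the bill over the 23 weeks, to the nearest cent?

$50.68

Runtime = 3 h/week × 23 weeks = 69 h
Energy = 2.86 kW × 69 h = 197.34 kWh
Tier 1 (0–65 kWh): 65 × $0.23 = $14.95
Above 65 kWh: 132.34 × $0.27 = $35.7318
Bill = $50.68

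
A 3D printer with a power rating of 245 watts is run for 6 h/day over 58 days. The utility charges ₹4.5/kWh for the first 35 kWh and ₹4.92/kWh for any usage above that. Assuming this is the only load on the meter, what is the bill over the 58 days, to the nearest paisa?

₹404.78

Runtime = 6 h/day × 58 days = 348 h
Energy = 0.245 kW × 348 h = 85.26 kWh
Tier 1 (0–35 kWh): 35 × ₹4.5 = ₹157.5
Above 35 kWh: 50.26 × ₹4.92 = ₹247.2792
Bill = ₹404.78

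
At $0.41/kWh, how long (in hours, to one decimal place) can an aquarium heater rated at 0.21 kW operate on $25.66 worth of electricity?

298.0 h

Energy available = $25.66 ÷ $0.41/kWh = 62.5854 kWh
Hours = 62.5854 kWh ÷ 0.21 kW = 298.0 h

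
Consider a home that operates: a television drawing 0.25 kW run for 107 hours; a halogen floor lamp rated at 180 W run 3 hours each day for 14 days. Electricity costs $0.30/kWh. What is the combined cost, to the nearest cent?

television: 0.25 kW × 107 h = 26.75 kWh
halogen floor lamp: Runtime = 3 h/day × 14 days = 42 h
halogen floor lamp: 0.18 kW × 42 h = 7.56 kWh
Total energy = 34.31 kWh
Cost = 34.31 × $0.30 = $10.29

$10.29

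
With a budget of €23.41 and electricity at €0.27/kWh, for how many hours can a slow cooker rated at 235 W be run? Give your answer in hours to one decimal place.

Energy available = €23.41 ÷ €0.27/kWh = 86.7037 kWh
Hours = 86.7037 kWh ÷ 0.235 kW = 369.0 h

369.0 h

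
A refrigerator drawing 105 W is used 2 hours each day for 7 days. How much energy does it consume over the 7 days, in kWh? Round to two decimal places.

1.47 kWh

Runtime = 2 h/day × 7 days = 14 h
Energy = 0.105 kW × 14 h = 1.47 kWh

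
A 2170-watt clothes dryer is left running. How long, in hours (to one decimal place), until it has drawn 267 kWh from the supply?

123.0 h

Hours = 267 kWh ÷ 2.17 kW = 123.0 h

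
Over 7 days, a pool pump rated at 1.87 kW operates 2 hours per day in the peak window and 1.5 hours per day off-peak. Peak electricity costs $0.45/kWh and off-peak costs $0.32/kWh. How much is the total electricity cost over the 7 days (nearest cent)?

$18.06

Peak energy = 1.87 kW × 2 h × 7 = 26.18 kWh
Off-peak energy = 1.87 kW × 1.5 h × 7 = 19.635 kWh
Cost = 26.18 × $0.45 + 19.635 × $0.32 = $11.781 + $6.2832 = $18.06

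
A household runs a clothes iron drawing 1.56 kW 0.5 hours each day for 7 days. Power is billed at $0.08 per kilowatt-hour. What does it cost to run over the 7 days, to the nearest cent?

$0.44

Runtime = 0.5 h/day × 7 days = 3.5 h
Energy = 1.56 kW × 3.5 h = 5.46 kWh
Cost = 5.46 kWh × $0.08/kWh = $0.44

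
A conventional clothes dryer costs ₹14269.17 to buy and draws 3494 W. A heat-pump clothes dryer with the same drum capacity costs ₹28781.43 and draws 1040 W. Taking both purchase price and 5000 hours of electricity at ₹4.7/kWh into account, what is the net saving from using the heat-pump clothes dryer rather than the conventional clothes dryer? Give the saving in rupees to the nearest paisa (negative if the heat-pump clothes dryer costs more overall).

conventional clothes dryer: ₹14269.17 + (3494/1000) kW × 5000 h × ₹4.7 = ₹14269.17 + ₹82109 = ₹96378.17
heat-pump clothes dryer: ₹28781.43 + (1040/1000) kW × 5000 h × ₹4.7 = ₹28781.43 + ₹24440 = ₹53221.43
Saving = ₹96378.17 − ₹53221.43 = ₹43156.74

₹43156.74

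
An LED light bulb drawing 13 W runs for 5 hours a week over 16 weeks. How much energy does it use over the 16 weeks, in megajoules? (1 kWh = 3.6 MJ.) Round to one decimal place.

3.7 MJ

Runtime = 5 h/week × 16 weeks = 80 h
Energy = 0.013 kW × 80 h = 1.04 kWh
= 1.04 × 3.6 MJ = 3.7 MJ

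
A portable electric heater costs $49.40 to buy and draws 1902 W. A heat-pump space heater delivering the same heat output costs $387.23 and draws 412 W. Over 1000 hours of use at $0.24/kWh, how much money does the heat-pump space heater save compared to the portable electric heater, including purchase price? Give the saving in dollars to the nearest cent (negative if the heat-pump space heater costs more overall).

portable electric heater: $49.40 + (1902/1000) kW × 1000 h × $0.24 = $49.40 + $456.48 = $505.88
heat-pump space heater: $387.23 + (412/1000) kW × 1000 h × $0.24 = $387.23 + $98.88 = $486.11
Saving = $505.88 − $486.11 = $19.77

$19.77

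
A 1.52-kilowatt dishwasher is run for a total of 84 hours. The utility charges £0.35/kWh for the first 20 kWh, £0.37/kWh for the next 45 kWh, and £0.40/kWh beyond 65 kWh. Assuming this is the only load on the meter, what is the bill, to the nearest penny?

£48.72

Energy = 1.52 kW × 84 h = 127.68 kWh
Tier 1 (0–20 kWh): 20 × £0.35 = £7
Tier 2 (20–65 kWh): 45 × £0.37 = £16.65
Above 65 kWh: 62.68 × £0.40 = £25.072
Bill = £48.72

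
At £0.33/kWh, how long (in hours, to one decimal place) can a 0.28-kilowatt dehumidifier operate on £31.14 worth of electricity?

337.0 h

Energy available = £31.14 ÷ £0.33/kWh = 94.3636 kWh
Hours = 94.3636 kWh ÷ 0.28 kW = 337.0 h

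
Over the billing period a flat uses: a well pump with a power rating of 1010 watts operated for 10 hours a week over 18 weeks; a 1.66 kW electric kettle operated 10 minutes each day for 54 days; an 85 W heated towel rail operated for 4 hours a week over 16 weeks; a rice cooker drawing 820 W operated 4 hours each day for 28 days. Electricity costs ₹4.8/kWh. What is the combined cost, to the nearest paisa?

well pump: Runtime = 10 h/week × 18 weeks = 180 h
well pump: 1.01 kW × 180 h = 181.8 kWh
electric kettle: Runtime = 10 min × 54 = 540 min = 9 h
electric kettle: 1.66 kW × 9 h = 14.94 kWh
heated towel rail: Runtime = 4 h/week × 16 weeks = 64 h
heated towel rail: 0.085 kW × 64 h = 5.44 kWh
rice cooker: Runtime = 4 h/day × 28 days = 112 h
rice cooker: 0.82 kW × 112 h = 91.84 kWh
Total energy = 294.02 kWh
Cost = 294.02 × ₹4.8 = ₹1411.30

₹1411.30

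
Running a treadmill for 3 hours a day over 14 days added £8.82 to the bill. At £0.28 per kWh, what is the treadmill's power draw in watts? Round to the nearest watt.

750 W

Energy = £8.82 ÷ £0.28/kWh = 31.5 kWh
Runtime = 3 h/day × 14 days = 42 h
Power = 31.5 kWh ÷ 42 h = 0.75 kW = 750 W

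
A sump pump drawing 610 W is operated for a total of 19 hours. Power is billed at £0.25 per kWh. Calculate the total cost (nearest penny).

£2.90

Energy = 0.61 kW × 19 h = 11.59 kWh
Cost = 11.59 kWh × £0.25/kWh = £2.90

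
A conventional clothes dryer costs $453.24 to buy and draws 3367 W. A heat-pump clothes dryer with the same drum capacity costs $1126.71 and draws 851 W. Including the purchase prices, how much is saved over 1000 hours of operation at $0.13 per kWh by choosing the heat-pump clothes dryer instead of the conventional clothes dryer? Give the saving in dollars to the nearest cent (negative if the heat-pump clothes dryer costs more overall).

conventional clothes dryer: $453.24 + (3367/1000) kW × 1000 h × $0.13 = $453.24 + $437.71 = $890.95
heat-pump clothes dryer: $1126.71 + (851/1000) kW × 1000 h × $0.13 = $1126.71 + $110.63 = $1237.34
Saving = $890.95 − $1237.34 = −$346.39

-$346.39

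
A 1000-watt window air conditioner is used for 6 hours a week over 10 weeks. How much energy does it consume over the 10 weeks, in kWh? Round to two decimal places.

Runtime = 6 h/week × 10 weeks = 60 h
Energy = 1 kW × 60 h = 60 kWh

60.00 kWh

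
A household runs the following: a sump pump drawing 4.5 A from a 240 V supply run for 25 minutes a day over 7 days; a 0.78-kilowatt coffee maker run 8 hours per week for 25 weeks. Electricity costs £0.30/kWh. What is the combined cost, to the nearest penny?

sump pump: Power = 4.5 A × 240 V = 1080 W = 1.08 kW
sump pump: Runtime = 25 min × 7 = 175 min = 2.916666… h
sump pump: 1.08 kW × 2.916666… h = 3.15 kWh
coffee maker: Runtime = 8 h/week × 25 weeks = 200 h
coffee maker: 0.78 kW × 200 h = 156 kWh
Total energy = 159.15 kWh
Cost = 159.15 × £0.30 = £47.75

£47.75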